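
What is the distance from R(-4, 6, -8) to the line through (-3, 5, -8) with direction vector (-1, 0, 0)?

1

Direction vector d = (-1, 0, 0).
AP = (-1, 1, 0); AP·d = 1, |AP|² = 2, |d|² = 1.
distance² = |AP|² − (AP·d)²/|d|² = 2 − 1/1 = 1, so the distance is 1.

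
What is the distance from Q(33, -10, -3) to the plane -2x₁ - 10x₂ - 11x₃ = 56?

11/15

Normal vector n = (-2, -10, -11), and n·(33, -10, -3) - 56 = 11.
|n| = √(4 + 100 + 121) = 15, so the distance is |11|/15 = 11/15.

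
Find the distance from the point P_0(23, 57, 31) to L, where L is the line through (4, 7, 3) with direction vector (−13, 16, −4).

6√89

Direction vector d = (−13, 16, −4).
AP = (19, 50, 28), and AP × d = (−648, −288, 954).
|AP × d|² = 1412964 and |d|² = 441, so the distance is √(1412964/441) = √3204 = 6√89.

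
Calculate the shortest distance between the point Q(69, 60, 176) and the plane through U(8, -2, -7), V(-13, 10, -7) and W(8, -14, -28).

6

UV = (-21, 12, 0) and UW = (0, -12, -21), so a normal is n = UV × UW = (-252, -441, 252).
n = (-252, -441, 252); n·P − (-2898) = 3402; |n| = 567; distance = 3402/567 = 6.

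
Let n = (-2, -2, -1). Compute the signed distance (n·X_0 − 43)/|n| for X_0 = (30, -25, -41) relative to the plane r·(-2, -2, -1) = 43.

n·X_0 − 43 = -12.
|n| = 3, so the signed distance is -12/3 = -4.

-4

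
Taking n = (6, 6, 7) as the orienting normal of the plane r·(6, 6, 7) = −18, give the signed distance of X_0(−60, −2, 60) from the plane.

6

n·X_0 − (-18) = 66.
|n| = 11, so the signed distance is 66/11 = 6.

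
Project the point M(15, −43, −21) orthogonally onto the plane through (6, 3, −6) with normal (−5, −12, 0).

(30, -7, -21)

The perpendicular from M has direction n = (−5, −12, 0): r = (15, −43, −21) + λ(−5, −12, 0).
Substitute into the plane: n·(M + λn) = -66 gives 441 + 169λ = -66, so λ = -3.
Foot = (15, −43, −21) + (-3)·(−5, −12, 0) = (30, −7, −21).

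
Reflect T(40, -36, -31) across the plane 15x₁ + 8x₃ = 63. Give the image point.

With n = (15, 0, 8), the signed offset is (n·T − 63)/|n|² = 289/289 = 1.
T' = T − 2t·n = (40, -36, -31) − 2·(15, 0, 8) = (10, -36, -47).

(10, -36, -47)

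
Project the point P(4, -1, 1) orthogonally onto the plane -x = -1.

n = (-1, 0, 0), |n|² = 1, and n·P − (-1) = -3.
t = -3/1 = -3, so the foot is P − t·n = (4, -1, 1) − (-3)·(-1, 0, 0) = (1, -1, 1).

(1, -1, 1)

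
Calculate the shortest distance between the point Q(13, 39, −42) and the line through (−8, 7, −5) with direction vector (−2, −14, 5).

Direction vector d = (−2, −14, 5).
AP = (21, 32, −37); AP·d = -675, |AP|² = 2834, |d|² = 225.
distance² = |AP|² − (AP·d)²/|d|² = 2834 − 455625/225 = 809, so the distance is √809.

√809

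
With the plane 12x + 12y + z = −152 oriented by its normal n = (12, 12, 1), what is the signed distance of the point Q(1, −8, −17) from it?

3

n·Q − (-152) = 51.
|n| = 17, so the signed distance is 51/17 = 3.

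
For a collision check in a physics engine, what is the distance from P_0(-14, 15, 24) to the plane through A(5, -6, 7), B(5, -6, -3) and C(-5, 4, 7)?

AB = (0, 0, -10) and AC = (-10, 10, 0), so a normal is n = AB × AC = (100, 100, 0).
n = (100, 100, 0); n·P − (-100) = 200; |n| = 100√2; distance = 200/(100√2) = √2.

√2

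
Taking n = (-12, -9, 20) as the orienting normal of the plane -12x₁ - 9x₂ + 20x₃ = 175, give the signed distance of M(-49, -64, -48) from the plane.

n·M − 175 = 29.
|n| = 25, so the signed distance is 29/25.

29/25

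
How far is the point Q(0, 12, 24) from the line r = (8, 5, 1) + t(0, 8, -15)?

√353

Direction vector d = (0, 8, -15).
AP = (-8, 7, 23); AP·d = -289, |AP|² = 642, |d|² = 289.
distance² = |AP|² − (AP·d)²/|d|² = 642 − 83521/289 = 353, so the distance is √353.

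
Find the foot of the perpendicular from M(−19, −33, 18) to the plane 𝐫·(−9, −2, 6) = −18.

n = (−9, −2, 6), |n|² = 121, and n·M − (-18) = 363.
t = 363/121 = 3, so the foot is M − t·n = (−19, −33, 18) − 3·(−9, −2, 6) = (8, −27, 0).

(8, -27, 0)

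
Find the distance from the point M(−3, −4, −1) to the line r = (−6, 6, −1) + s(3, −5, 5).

Direction vector d = (3, −5, 5).
AP = (3, −10, 0), and AP × d = (−50, −15, 15).
|AP × d|² = 2950 and |d|² = 59, so the distance is √(2950/59) = √50 = 5√2.

5√2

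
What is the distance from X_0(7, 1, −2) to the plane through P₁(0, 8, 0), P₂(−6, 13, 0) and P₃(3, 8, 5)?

√70/70

P₁P₂ = (−6, 5, 0) and P₁P₃ = (3, 0, 5), so a normal is n = P₁P₂ × P₁P₃ = (25, 30, −15).
Then n·(7, 1, −2) − 240 = −5.
|n| = √(625 + 900 + 225) = 5√70, so the distance is |-5|/(5√70) = √70/70.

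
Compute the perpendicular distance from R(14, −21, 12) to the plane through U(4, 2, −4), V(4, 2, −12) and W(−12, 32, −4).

2

UV = (0, 0, −8) and UW = (−16, 30, 0), so a normal is n = UV × UW = (240, 128, 0).
d = |240·14 + 128·(-21) − 1216| / √(57600 + 16384 + 0) = |-544| / 272 = 2.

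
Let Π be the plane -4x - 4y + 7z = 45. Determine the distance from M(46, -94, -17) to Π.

Normal vector n = (-4, -4, 7), and n·(46, -94, -17) - 45 = 28.
|n| = √(16 + 16 + 49) = 9, so the distance is |28|/9 = 28/9.

28/9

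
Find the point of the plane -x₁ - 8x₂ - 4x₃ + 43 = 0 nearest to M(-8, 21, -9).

The perpendicular from M has direction n = (-1, -8, -4): r = (-8, 21, -9) + μ(-1, -8, -4).
Substitute into the plane: n·(M + μn) = -43 gives -124 + 81μ = -43, so μ = 1.
Foot = (-8, 21, -9) + 1·(-1, -8, -4) = (-9, 13, -13).

(-9, 13, -13)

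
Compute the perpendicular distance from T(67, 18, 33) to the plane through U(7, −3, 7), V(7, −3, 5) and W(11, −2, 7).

24/√17

UV = (0, 0, −2) and UW = (4, 1, 0), so a normal is n = UV × UW = (2, −8, 0).
Then n·(67, 18, 33) − 38 = −48.
|n| = √(4 + 64 + 0) = 2√17, so the distance is |-48|/(2√17) = 24√17/17.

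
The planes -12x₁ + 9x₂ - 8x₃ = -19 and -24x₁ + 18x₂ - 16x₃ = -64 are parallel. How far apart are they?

Divide the second equation by 2 to match normals: -12x₁ + 9x₂ - 8x₃ = -32.
Both planes have normal n = (-12, 9, -8), |n| = 17. Any point on the first plane is at distance |(-32) − (-19)|/|n| = 13/17 from the second.

13/17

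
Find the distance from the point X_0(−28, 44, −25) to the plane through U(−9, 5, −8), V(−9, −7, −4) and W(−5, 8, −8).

9/13

UV = (0, −12, 4) and UW = (4, 3, 0), so a normal is n = UV × UW = (−12, 16, 48).
d = |(-12)·(-28) + 16·44 + 48·(-25) − (-196)| / √(144 + 256 + 2304) = |36| / 52 = 9/13.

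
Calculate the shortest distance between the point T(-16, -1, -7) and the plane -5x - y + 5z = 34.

Normal vector n = (-5, -1, 5), and n·(-16, -1, -7) - 34 = 12.
|n| = √(25 + 1 + 25) = √51, so the distance is |12|/√51 = 4√51/17.

12/√51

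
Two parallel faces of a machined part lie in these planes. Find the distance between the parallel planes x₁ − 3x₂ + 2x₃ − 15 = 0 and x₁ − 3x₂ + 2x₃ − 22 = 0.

7/√14

With common normal n = (1, −3, 2) (|n| = √14), the distance is |15 − 22|/|n| = 7/√14.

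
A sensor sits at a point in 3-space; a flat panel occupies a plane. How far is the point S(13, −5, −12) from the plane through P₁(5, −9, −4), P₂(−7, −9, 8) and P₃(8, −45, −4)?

4/17

P₁P₂ = (−12, 0, 12) and P₁P₃ = (3, −36, 0), so a normal is n = P₁P₂ × P₁P₃ = (432, 36, 432).
d = |432·13 + 36·(-5) + 432·(-12) − 108| / √(186624 + 1296 + 186624) = |144| / 612 = 4/17.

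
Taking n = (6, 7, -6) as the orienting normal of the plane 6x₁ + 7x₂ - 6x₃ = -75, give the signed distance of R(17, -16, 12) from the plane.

n·R − (-75) = -7.
|n| = 11, so the signed distance is -7/11.

-7/11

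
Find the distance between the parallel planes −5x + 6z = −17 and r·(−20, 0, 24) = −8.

15√61/61

Divide the second equation by 4 to match normals: −5x + 6z = -2.
With common normal n = (−5, 0, 6) (|n| = √61), the distance is |(-17) − (-2)|/|n| = 15/√61.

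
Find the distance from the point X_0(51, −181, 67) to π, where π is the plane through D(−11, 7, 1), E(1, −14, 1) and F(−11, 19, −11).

6

DE = (12, −21, 0) and DF = (0, 12, −12), so a normal is n = DE × DF = (252, 144, 144).
n = (252, 144, 144); n·P − (-1620) = -1944; |n| = 324; distance = 1944/324 = 6.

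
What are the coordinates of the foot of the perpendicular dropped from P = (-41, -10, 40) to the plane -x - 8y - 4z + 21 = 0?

(-371/9, -106/9, 352/9)

The perpendicular from P has direction n = (-1, -8, -4): r = (-41, -10, 40) + λ(-1, -8, -4).
Substitute into the plane: n·(P + λn) = -21 gives -39 + 81λ = -21, so λ = 2/9.
Foot = (-41, -10, 40) + (2/9)·(-1, -8, -4) = (-371/9, -106/9, 352/9).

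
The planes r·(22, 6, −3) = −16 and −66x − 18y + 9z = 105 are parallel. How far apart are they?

Divide the second equation by -3 to match normals: 22x + 6y − 3z = -35.
Both planes have normal n = (22, 6, −3), |n| = 23. Any point on the first plane is at distance |(-35) − (-16)|/|n| = 19/23 from the second.

19/23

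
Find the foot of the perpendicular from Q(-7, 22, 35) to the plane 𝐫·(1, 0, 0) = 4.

(4, 22, 35)

n = (1, 0, 0), |n|² = 1, and n·Q − 4 = -11.
t = -11/1 = -11, so the foot is Q − t·n = (-7, 22, 35) − (-11)·(1, 0, 0) = (4, 22, 35).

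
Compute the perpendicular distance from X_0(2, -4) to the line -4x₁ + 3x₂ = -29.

9/5

d = |(-4)·2 + 3·(-4) − (-29)| / √(16 + 9) = |9|/5 = 9/5.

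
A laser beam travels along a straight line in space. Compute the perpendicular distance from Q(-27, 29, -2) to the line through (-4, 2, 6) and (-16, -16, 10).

√1201

A direction vector is d = (-12, -18, 4).
AP = (-23, 27, -8), and AP × d = (-36, 188, 738).
|AP × d|² = 581284 and |d|² = 484, so the distance is √(581284/484) = √1201.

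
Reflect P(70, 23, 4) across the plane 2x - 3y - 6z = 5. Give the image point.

(466/7, 197/7, 100/7)

With n = (2, -3, -6), the signed offset is (n·P − 5)/|n|² = 42/49 = 6/7.
P' = P − 2t·n = (70, 23, 4) − (12/7)·(2, -3, -6) = (466/7, 197/7, 100/7).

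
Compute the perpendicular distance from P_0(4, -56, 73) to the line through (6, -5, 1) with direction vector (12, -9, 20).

2√541

Direction vector d = (12, -9, 20).
AP = (-2, -51, 72), and AP × d = (-372, 904, 630).
|AP × d|² = 1352500 and |d|² = 625, so the distance is √(1352500/625) = √2164 = 2√541.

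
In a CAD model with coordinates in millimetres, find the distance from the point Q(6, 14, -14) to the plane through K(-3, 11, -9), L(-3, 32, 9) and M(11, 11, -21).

KL = (0, 21, 18) and KM = (14, 0, -12), so a normal is n = KL × KM = (-252, 252, -294).
d = |(-252)·6 + 252·14 + (-294)·(-14) − 6174| / √(63504 + 63504 + 86436) = |-42| / 462 = 1/11.

1/11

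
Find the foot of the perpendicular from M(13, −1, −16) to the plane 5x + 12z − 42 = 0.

n = (5, 0, 12), |n|² = 169, and n·M − 42 = -169.
t = -169/169 = -1, so the foot is M − t·n = (13, −1, −16) − (-1)·(5, 0, 12) = (18, −1, −4).

(18, -1, -4)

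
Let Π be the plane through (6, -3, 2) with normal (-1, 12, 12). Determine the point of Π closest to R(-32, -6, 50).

The perpendicular from R has direction n = (-1, 12, 12): r = (-32, -6, 50) + λ(-1, 12, 12).
Substitute into the plane: n·(R + λn) = -18 gives 560 + 289λ = -18, so λ = -2.
Foot = (-32, -6, 50) + (-2)·(-1, 12, 12) = (-30, -30, 26).

(-30, -30, 26)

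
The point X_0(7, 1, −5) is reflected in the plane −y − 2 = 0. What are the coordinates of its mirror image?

(7, -5, -5)

With n = (0, −1, 0), the signed offset is (n·X_0 − 2)/|n|² = -3/1 = -3.
X_0' = X_0 − 2t·n = (7, 1, −5) − (-6)·(0, −1, 0) = (7, −5, −5).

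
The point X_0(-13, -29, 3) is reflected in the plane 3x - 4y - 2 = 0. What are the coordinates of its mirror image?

With n = (3, -4, 0), the signed offset is (n·X_0 − 2)/|n|² = 75/25 = 3.
X_0' = X_0 − 2t·n = (-13, -29, 3) − 6·(3, -4, 0) = (-31, -5, 3).

(-31, -5, 3)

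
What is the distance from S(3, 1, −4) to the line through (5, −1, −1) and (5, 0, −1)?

A direction vector is d = (0, 1, 0).
AP = (−2, 2, −3), and AP × d = (3, 0, −2).
|AP × d|² = 13 and |d|² = 1, so the distance is √13.

√13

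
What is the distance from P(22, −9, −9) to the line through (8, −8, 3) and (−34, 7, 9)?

A direction vector is d = (−42, 15, 6).
AP = (14, −1, −12), and AP × d = (174, 420, 168).
|AP × d|² = 234900 and |d|² = 2025, so the distance is √(234900/2025) = √116 = 2√29.

2√29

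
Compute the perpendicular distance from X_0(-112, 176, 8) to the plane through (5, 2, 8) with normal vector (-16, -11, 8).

The plane has equation n·(r − (5, 2, 8)) = 0, i.e. n·r = -38.
n = (-16, -11, 8); n·P − (-38) = -42; |n| = 21; distance = 42/21 = 2.

2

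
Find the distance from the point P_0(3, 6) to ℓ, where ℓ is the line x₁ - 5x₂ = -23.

The normal to the line is n = (1, -5) with |n| = √26.
|n·P_0 − (-23)| = |-27 − (-23)| = 4, so the distance is 4/√26 = 2√26/13.

2√26/13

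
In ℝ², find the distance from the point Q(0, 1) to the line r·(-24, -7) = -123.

116/25

d = |(-24)·0 + (-7)·1 − (-123)| / √(576 + 49) = |116|/25 = 116/25.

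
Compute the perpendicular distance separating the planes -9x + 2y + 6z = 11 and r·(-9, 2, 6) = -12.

23/11

Both planes have normal n = (-9, 2, 6), |n| = 11. Any point on the first plane is at distance |(-12) − 11|/|n| = 23/11 from the second.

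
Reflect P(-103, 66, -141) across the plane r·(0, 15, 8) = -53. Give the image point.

With n = (0, 15, 8), the signed offset is (n·P − (-53))/|n|² = -85/289 = -5/17.
P' = P − 2t·n = (-103, 66, -141) − (-10/17)·(0, 15, 8) = (-103, 1272/17, -2317/17).

(-103, 1272/17, -2317/17)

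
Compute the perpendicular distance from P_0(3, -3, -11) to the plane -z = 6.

5

Normal vector n = (0, 0, -1), and n·(3, -3, -11) - 6 = 5.
|n| = √(0 + 0 + 1) = 1, so the distance is |5|/1 = 5.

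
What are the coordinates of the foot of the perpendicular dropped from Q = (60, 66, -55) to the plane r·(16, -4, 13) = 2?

(1276/21, 1382/21, -1142/21)

The perpendicular from Q has direction n = (16, -4, 13): r = (60, 66, -55) + μ(16, -4, 13).
Substitute into the plane: n·(Q + μn) = 2 gives -19 + 441μ = 2, so μ = 1/21.
Foot = (60, 66, -55) + (1/21)·(16, -4, 13) = (1276/21, 1382/21, -1142/21).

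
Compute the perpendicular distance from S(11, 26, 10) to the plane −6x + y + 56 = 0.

Normal vector n = (−6, 1, 0), and n·(11, 26, 10) − (−56) = 16.
|n| = √(36 + 1 + 0) = √37, so the distance is |16|/√37 = 16√37/37.

16√37/37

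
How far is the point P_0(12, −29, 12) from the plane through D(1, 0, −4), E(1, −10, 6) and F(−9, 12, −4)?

DE = (0, −10, 10) and DF = (−10, 12, 0), so a normal is n = DE × DF = (−120, −100, −100).
d = |(-120)·12 + (-100)·(-29) + (-100)·12 − 280| / √(14400 + 10000 + 10000) = |-20| / (20√86) = √86/86.

√86/86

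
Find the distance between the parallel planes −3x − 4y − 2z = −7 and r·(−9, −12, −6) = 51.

24/√29

Divide the second equation by 3 to match normals: −3x − 4y − 2z = 17.
With common normal n = (−3, −4, −2) (|n| = √29), the distance is |(-7) − 17|/|n| = 24/√29.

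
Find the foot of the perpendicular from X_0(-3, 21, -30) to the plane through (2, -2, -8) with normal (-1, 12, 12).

n = (-1, 12, 12), |n|² = 289, and n·X_0 − (-122) = 17.
t = 17/289 = 1/17, so the foot is X_0 − t·n = (-3, 21, -30) − (1/17)·(-1, 12, 12) = (-50/17, 345/17, -522/17).

(-50/17, 345/17, -522/17)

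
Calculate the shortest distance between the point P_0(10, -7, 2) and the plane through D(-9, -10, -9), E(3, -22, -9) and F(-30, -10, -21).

DE = (12, -12, 0) and DF = (-21, 0, -12), so a normal is n = DE × DF = (144, 144, -252).
d = |144·10 + 144·(-7) + (-252)·2 − (-468)| / √(20736 + 20736 + 63504) = |396| / 324 = 11/9.

11/9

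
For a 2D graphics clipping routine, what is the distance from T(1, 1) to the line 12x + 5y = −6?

23/13

The normal to the line is n = (12, 5) with |n| = 13.
|n·T − (-6)| = |17 − (-6)| = 23, so the distance is 23/13.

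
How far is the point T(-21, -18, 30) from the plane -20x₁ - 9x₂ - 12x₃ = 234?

12/25

d = |(-20)·(-21) + (-9)·(-18) + (-12)·30 − 234| / √(400 + 81 + 144) = |-12| / 25 = 12/25.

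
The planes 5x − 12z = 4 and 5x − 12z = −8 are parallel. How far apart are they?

Both planes have normal n = (5, 0, −12), |n| = 13. Any point on the first plane is at distance |(-8) − 4|/|n| = 12/13 from the second.

12/13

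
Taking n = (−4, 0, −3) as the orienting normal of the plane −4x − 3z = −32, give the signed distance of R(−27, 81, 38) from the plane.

n·R − (-32) = 26.
|n| = 5, so the signed distance is 26/5.

26/5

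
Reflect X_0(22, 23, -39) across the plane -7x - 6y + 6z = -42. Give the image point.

n = (-7, -6, 6), |n|² = 121, n·X_0 − (-42) = -484, so t = -484/121 = -4.
Foot F = X_0 − (-4)·n = (-6, -1, -15); the reflection is 2F − X_0 = (-34, -25, 9).

(-34, -25, 9)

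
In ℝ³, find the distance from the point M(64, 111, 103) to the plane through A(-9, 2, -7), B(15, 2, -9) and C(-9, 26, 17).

5

AB = (24, 0, -2) and AC = (0, 24, 24), so a normal is n = AB × AC = (48, -576, 576).
n = (48, -576, 576); n·P − (-5616) = 4080; |n| = 816; distance = 4080/816 = 5.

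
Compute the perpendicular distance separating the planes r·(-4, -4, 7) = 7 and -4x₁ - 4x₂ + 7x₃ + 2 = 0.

1

Both planes have normal n = (-4, -4, 7), |n| = 9. Any point on the first plane is at distance |(-2) − 7|/|n| = 9/9 = 1 from the second.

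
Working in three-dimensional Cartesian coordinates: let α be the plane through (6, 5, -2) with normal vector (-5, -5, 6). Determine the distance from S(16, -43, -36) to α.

The plane has equation n·(r − (6, 5, -2)) = 0, i.e. n·r = -67.
d = |(-5)·16 + (-5)·(-43) + 6·(-36) − (-67)| / √(25 + 25 + 36) = |-14| / √86 = 14/√86.

7√86/43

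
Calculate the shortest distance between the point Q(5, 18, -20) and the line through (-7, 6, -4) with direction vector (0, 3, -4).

Direction vector d = (0, 3, -4).
AP = (12, 12, -16), and AP × d = (0, 48, 36).
|AP × d|² = 3600 and |d|² = 25, so the distance is √(3600/25) = √144 = 12.

12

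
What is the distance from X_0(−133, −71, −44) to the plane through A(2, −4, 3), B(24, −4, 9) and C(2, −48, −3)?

AB = (22, 0, 6) and AC = (0, −44, −6), so a normal is n = AB × AC = (264, 132, −968).
d = |264·(-133) + 132·(-71) + (-968)·(-44) − (-2904)| / √(69696 + 17424 + 937024) = |1012| / 1012 = 1.

1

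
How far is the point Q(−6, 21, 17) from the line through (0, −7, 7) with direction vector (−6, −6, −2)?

Direction vector d = (−6, −6, −2).
AP = (−6, 28, 10), and AP × d = (4, −72, 204).
|AP × d|² = 46816 and |d|² = 76, so the distance is √(46816/76) = √616 = 2√154.

2√154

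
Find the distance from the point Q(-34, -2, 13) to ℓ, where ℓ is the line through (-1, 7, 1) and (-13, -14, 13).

3√65

A direction vector is d = (-12, -21, 12).
AP = (-33, -9, 12); AP·d = 729, |AP|² = 1314, |d|² = 729.
distance² = |AP|² − (AP·d)²/|d|² = 1314 − 531441/729 = 585, so the distance is 3√65.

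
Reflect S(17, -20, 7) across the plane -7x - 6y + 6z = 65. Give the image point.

(159/11, -244/11, 101/11)

With n = (-7, -6, 6), the signed offset is (n·S − 65)/|n|² = -22/121 = -2/11.
S' = S − 2t·n = (17, -20, 7) − (-4/11)·(-7, -6, 6) = (159/11, -244/11, 101/11).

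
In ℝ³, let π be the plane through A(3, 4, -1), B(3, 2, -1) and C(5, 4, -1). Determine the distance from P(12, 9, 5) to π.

6

AB = (0, -2, 0) and AC = (2, 0, 0), so a normal is n = AB × AC = (0, 0, 4).
d = |4·5 − (-4)| / √(0 + 0 + 16) = |24| / 4 = 6.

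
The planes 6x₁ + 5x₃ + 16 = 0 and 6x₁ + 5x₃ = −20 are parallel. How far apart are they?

With common normal n = (6, 0, 5) (|n| = √61), the distance is |(-16) − (-20)|/|n| = 4/√61.

4√61/61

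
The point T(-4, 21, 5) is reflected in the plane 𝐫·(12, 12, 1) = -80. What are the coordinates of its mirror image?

n = (12, 12, 1), |n|² = 289, n·T − (-80) = 289, so t = 289/289 = 1.
Foot F = T − 1·n = (-16, 9, 4); the reflection is 2F − T = (-28, -3, 3).

(-28, -3, 3)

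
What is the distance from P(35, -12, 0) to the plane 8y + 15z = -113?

1

d = |8·(-12) + 15·0 − (-113)| / √(0 + 64 + 225) = |17| / 17 = 1.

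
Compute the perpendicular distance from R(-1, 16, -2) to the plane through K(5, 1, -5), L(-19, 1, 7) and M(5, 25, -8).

5/3

KL = (-24, 0, 12) and KM = (0, 24, -3), so a normal is n = KL × KM = (-288, -72, -576).
n = (-288, -72, -576); n·P − 1368 = -1080; |n| = 648; distance = 1080/648 = 5/3.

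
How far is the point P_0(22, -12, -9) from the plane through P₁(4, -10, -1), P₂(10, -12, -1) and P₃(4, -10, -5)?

P₁P₂ = (6, -2, 0) and P₁P₃ = (0, 0, -4), so a normal is n = P₁P₂ × P₁P₃ = (8, 24, 0).
Then n·(22, -12, -9) - (-208) = 96.
|n| = √(64 + 576 + 0) = 8√10, so the distance is |96|/(8√10) = 6√10/5.

12/√10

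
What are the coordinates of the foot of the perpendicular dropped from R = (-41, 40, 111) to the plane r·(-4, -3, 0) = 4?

The perpendicular from R has direction n = (-4, -3, 0): r = (-41, 40, 111) + t(-4, -3, 0).
Substitute into the plane: n·(R + tn) = 4 gives 44 + 25t = 4, so t = -8/5.
Foot = (-41, 40, 111) + (-8/5)·(-4, -3, 0) = (-173/5, 224/5, 111).

(-173/5, 224/5, 111)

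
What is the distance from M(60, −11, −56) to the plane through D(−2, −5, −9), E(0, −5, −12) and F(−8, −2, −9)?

8

DE = (2, 0, −3) and DF = (−6, 3, 0), so a normal is n = DE × DF = (9, 18, 6).
Then n·(60, −11, −56) − (−162) = 168.
|n| = √(81 + 324 + 36) = 21, so the distance is |168|/21 = 8.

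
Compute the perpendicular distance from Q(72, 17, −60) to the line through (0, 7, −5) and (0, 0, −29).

√5809

A direction vector is d = (0, −7, −24).
AP = (72, 10, −55), and AP × d = (−625, 1728, −504).
|AP × d|² = 3630625 and |d|² = 625, so the distance is √(3630625/625) = √5809.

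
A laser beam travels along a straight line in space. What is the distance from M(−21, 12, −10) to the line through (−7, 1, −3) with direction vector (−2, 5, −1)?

Direction vector d = (−2, 5, −1).
AP = (−14, 11, −7); AP·d = 90, |AP|² = 366, |d|² = 30.
distance² = |AP|² − (AP·d)²/|d|² = 366 − 8100/30 = 96, so the distance is 4√6.

4√6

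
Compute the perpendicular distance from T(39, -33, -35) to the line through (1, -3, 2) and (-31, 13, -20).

A direction vector is d = (-32, 16, -22).
AP = (38, -30, -37); AP·d = -882, |AP|² = 3713, |d|² = 1764.
distance² = |AP|² − (AP·d)²/|d|² = 3713 − 777924/1764 = 3272, so the distance is 2√818.

2√818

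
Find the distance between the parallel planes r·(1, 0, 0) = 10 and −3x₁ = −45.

5

Divide the second equation by -3 to match normals: x₁ = 15.
Both planes have normal n = (1, 0, 0), |n| = 1. Any point on the first plane is at distance |15 − 10|/|n| = 5/1 = 5 from the second.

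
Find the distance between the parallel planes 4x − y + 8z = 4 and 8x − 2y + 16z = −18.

13/9

Divide the second equation by 2 to match normals: 4x − y + 8z = -9.
With common normal n = (4, −1, 8) (|n| = 9), the distance is |4 − (-9)|/|n| = 13/9.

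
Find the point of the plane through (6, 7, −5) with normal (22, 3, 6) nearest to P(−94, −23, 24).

The perpendicular from P has direction n = (22, 3, 6): r = (−94, −23, 24) + t(22, 3, 6).
Substitute into the plane: n·(P + tn) = 123 gives -1993 + 529t = 123, so t = 4.
Foot = (−94, −23, 24) + 4·(22, 3, 6) = (−6, −11, 48).

(-6, -11, 48)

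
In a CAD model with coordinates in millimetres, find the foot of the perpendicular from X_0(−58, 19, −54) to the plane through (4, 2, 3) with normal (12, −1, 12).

The perpendicular from X_0 has direction n = (12, −1, 12): r = (−58, 19, −54) + t(12, −1, 12).
Substitute into the plane: n·(X_0 + tn) = 82 gives -1363 + 289t = 82, so t = 5.
Foot = (−58, 19, −54) + 5·(12, −1, 12) = (2, 14, 6).

(2, 14, 6)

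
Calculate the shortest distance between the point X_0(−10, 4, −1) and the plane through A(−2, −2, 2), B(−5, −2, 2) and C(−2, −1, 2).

AB = (−3, 0, 0) and AC = (0, 1, 0), so a normal is n = AB × AC = (0, 0, −3).
d = |(-3)·(-1) − (-6)| / √(0 + 0 + 9) = |9| / 3 = 3.

3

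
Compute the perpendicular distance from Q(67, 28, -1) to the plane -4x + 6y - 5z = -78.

17√77/77

n = (-4, 6, -5); n·P − (-78) = -17; |n| = √77; distance = 17/√77.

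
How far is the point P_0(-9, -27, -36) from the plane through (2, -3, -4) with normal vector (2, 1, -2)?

6

The plane has equation n·(r − (2, -3, -4)) = 0, i.e. n·r = 9.
Then n·(-9, -27, -36) - 9 = 18.
|n| = √(4 + 1 + 4) = 3, so the distance is |18|/3 = 6.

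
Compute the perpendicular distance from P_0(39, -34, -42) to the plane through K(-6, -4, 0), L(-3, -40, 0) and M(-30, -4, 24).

6/17

KL = (3, -36, 0) and KM = (-24, 0, 24), so a normal is n = KL × KM = (-864, -72, -864).
d = |(-864)·39 + (-72)·(-34) + (-864)·(-42) − 5472| / √(746496 + 5184 + 746496) = |-432| / 1224 = 6/17.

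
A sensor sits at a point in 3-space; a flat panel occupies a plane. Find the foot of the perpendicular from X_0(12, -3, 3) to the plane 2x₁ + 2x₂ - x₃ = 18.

n = (2, 2, -1), |n|² = 9, and n·X_0 − 18 = -3.
t = -3/9 = -1/3, so the foot is X_0 − t·n = (12, -3, 3) − (-1/3)·(2, 2, -1) = (38/3, -7/3, 8/3).

(38/3, -7/3, 8/3)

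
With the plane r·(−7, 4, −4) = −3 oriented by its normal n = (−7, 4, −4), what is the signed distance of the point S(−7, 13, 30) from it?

n·S − (-3) = -16.
|n| = 9, so the signed distance is -16/9.

-16/9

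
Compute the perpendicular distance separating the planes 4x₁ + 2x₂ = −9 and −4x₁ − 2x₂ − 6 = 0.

Divide the second equation by -1 to match normals: 4x₁ + 2x₂ = -6.
With common normal n = (4, 2, 0) (|n| = 2√5), the distance is |(-9) − (-6)|/|n| = 3/(2√5).

3/(2√5)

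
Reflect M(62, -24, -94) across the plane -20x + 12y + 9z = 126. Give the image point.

(-98, 72, -22)

With n = (-20, 12, 9), the signed offset is (n·M − 126)/|n|² = -2500/625 = -4.
M' = M − 2t·n = (62, -24, -94) − (-8)·(-20, 12, 9) = (-98, 72, -22).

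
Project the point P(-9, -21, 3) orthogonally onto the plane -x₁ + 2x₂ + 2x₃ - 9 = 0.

(-13, -13, 11)

The perpendicular from P has direction n = (-1, 2, 2): r = (-9, -21, 3) + μ(-1, 2, 2).
Substitute into the plane: n·(P + μn) = 9 gives -27 + 9μ = 9, so μ = 4.
Foot = (-9, -21, 3) + 4·(-1, 2, 2) = (-13, -13, 11).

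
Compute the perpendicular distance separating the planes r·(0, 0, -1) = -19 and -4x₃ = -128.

Divide the second equation by 4 to match normals: -x₃ = -32.
Both planes have normal n = (0, 0, -1), |n| = 1. Any point on the first plane is at distance |(-32) − (-19)|/|n| = 13/1 = 13 from the second.

13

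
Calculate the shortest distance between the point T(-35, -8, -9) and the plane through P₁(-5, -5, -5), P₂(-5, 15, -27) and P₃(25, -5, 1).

13/15

P₁P₂ = (0, 20, -22) and P₁P₃ = (30, 0, 6), so a normal is n = P₁P₂ × P₁P₃ = (120, -660, -600).
Then n·(-35, -8, -9) - 5700 = 780.
|n| = √(14400 + 435600 + 360000) = 900, so the distance is |780|/900 = 13/15.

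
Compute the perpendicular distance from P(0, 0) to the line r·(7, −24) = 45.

The normal to the line is n = (7, −24) with |n| = 25.
|n·P − 45| = |0 − 45| = 45, so the distance is 45/25 = 9/5.

9/5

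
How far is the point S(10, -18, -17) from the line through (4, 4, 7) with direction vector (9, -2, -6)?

6√17

Direction vector d = (9, -2, -6).
AP = (6, -22, -24), and AP × d = (84, -180, 186).
|AP × d|² = 74052 and |d|² = 121, so the distance is √(74052/121) = √612 = 6√17.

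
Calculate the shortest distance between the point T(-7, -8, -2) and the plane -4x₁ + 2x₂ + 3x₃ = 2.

4√29/29

Normal vector n = (-4, 2, 3), and n·(-7, -8, -2) - 2 = 4.
|n| = √(16 + 4 + 9) = √29, so the distance is |4|/√29 = 4/√29.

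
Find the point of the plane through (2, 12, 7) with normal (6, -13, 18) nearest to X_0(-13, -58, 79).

(-37, -6, 7)

n = (6, -13, 18), |n|² = 529, and n·X_0 − (-18) = 2116.
t = 2116/529 = 4, so the foot is X_0 − t·n = (-13, -58, 79) − 4·(6, -13, 18) = (-37, -6, 7).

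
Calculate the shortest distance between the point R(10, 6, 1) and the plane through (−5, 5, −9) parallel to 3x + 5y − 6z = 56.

10/√70

Parallel planes share the normal n = (3, 5, −6); since (−5, 5, −9) lies on the plane, its equation is 3x + 5y − 6z = 64.
d = |3·10 + 5·6 + (-6)·1 − 64| / √(9 + 25 + 36) = |-10| / √70 = 10/√70.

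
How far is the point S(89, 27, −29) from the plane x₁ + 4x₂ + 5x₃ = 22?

5√42/7

Normal vector n = (1, 4, 5), and n·(89, 27, −29) − 22 = 30.
|n| = √(1 + 16 + 25) = √42, so the distance is |30|/√42 = 30/√42.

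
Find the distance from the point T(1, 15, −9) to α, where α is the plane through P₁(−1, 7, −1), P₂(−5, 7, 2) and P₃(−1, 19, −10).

√34/17

P₁P₂ = (−4, 0, 3) and P₁P₃ = (0, 12, −9), so a normal is n = P₁P₂ × P₁P₃ = (−36, −36, −48).
Then n·(1, 15, −9) − (−168) = 24.
|n| = √(1296 + 1296 + 2304) = 12√34, so the distance is |24|/(12√34) = √34/17.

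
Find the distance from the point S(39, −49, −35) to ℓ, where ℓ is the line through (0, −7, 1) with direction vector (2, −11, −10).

3√109

Direction vector d = (2, −11, −10).
AP = (39, −42, −36), and AP × d = (24, 318, −345).
|AP × d|² = 220725 and |d|² = 225, so the distance is √(220725/225) = √981 = 3√109.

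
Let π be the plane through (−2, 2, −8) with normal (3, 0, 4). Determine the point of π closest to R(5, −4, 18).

The perpendicular from R has direction n = (3, 0, 4): r = (5, −4, 18) + λ(3, 0, 4).
Substitute into the plane: n·(R + λn) = -38 gives 87 + 25λ = -38, so λ = -5.
Foot = (5, −4, 18) + (-5)·(3, 0, 4) = (−10, −4, −2).

(-10, -4, -2)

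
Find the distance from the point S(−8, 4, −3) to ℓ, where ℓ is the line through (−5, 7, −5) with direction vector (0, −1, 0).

√13

Direction vector d = (0, −1, 0).
AP = (−3, −3, 2), and AP × d = (2, 0, 3).
|AP × d|² = 13 and |d|² = 1, so the distance is √13.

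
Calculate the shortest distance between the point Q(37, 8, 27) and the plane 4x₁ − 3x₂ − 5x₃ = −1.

n = (4, −3, −5); n·P − (-1) = -10; |n| = 5√2; distance = 10/(5√2) = √2.

√2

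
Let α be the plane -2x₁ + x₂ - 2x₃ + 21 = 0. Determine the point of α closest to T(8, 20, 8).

The perpendicular from T has direction n = (-2, 1, -2): r = (8, 20, 8) + μ(-2, 1, -2).
Substitute into the plane: n·(T + μn) = -21 gives -12 + 9μ = -21, so μ = -1.
Foot = (8, 20, 8) + (-1)·(-2, 1, -2) = (10, 19, 10).

(10, 19, 10)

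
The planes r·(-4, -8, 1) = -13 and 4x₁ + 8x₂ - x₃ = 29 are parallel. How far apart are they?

16/9

Divide the second equation by -1 to match normals: -4x₁ - 8x₂ + x₃ = -29.
Both planes have normal n = (-4, -8, 1), |n| = 9. Any point on the first plane is at distance |(-29) − (-13)|/|n| = 16/9 from the second.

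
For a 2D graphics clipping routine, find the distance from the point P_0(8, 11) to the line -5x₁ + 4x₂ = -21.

The normal to the line is n = (-5, 4) with |n| = √41.
|n·P_0 − (-21)| = |4 − (-21)| = 25, so the distance is 25/√41 = 25√41/41.

25/√41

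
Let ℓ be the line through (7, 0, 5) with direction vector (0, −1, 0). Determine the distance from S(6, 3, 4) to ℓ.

Direction vector d = (0, −1, 0).
AP = (−1, 3, −1); AP·d = -3, |AP|² = 11, |d|² = 1.
distance² = |AP|² − (AP·d)²/|d|² = 11 − 9/1 = 2, so the distance is √2.

√2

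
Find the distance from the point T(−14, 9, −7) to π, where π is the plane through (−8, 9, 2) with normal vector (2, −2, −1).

The plane has equation n·(r − (−8, 9, 2)) = 0, i.e. n·r = -36.
n = (2, −2, −1); n·P − (-36) = -3; |n| = 3; distance = 3/3 = 1.

1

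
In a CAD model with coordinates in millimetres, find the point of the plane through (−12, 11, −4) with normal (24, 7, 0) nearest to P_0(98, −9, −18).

(2, -37, -18)

The perpendicular from P_0 has direction n = (24, 7, 0): r = (98, −9, −18) + μ(24, 7, 0).
Substitute into the plane: n·(P_0 + μn) = -211 gives 2289 + 625μ = -211, so μ = -4.
Foot = (98, −9, −18) + (-4)·(24, 7, 0) = (2, −37, −18).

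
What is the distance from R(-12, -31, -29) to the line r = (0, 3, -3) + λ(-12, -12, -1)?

Direction vector d = (-12, -12, -1).
AP = (-12, -34, -26); AP·d = 578, |AP|² = 1976, |d|² = 289.
distance² = |AP|² − (AP·d)²/|d|² = 1976 − 334084/289 = 820, so the distance is 2√205.

2√205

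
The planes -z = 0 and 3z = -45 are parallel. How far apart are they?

Divide the second equation by -3 to match normals: -z = 15.
With common normal n = (0, 0, -1) (|n| = 1), the distance is |0 − 15|/|n| = 15/1 = 15.

15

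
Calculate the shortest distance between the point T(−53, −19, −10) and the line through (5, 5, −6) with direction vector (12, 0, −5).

Direction vector d = (12, 0, −5).
AP = (−58, −24, −4), and AP × d = (120, −338, 288).
|AP × d|² = 211588 and |d|² = 169, so the distance is √(211588/169) = √1252 = 2√313.

2√313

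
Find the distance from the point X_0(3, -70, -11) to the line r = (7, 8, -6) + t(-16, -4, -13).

Direction vector d = (-16, -4, -13).
AP = (-4, -78, -5); AP·d = 441, |AP|² = 6125, |d|² = 441.
distance² = |AP|² − (AP·d)²/|d|² = 6125 − 194481/441 = 5684, so the distance is 14√29.

14√29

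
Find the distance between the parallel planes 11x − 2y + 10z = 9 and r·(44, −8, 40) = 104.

17/15

Divide the second equation by 4 to match normals: 11x − 2y + 10z = 26.
With common normal n = (11, −2, 10) (|n| = 15), the distance is |9 − 26|/|n| = 17/15.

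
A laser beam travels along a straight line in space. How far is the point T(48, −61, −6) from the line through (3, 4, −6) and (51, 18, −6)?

75

A direction vector is d = (48, 14, 0).
AP = (45, −65, 0), and AP × d = (0, 0, 3750).
|AP × d|² = 14062500 and |d|² = 2500, so the distance is √(14062500/2500) = √5625 = 75.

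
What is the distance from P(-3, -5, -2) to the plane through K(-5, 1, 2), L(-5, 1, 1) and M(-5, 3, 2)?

KL = (0, 0, -1) and KM = (0, 2, 0), so a normal is n = KL × KM = (2, 0, 0).
n = (2, 0, 0); n·P − (-10) = 4; |n| = 2; distance = 4/2 = 2.

2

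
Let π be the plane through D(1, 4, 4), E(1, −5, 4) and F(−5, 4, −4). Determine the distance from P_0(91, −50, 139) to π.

9

DE = (0, −9, 0) and DF = (−6, 0, −8), so a normal is n = DE × DF = (72, 0, −54).
n = (72, 0, −54); n·P − (-144) = -810; |n| = 90; distance = 810/90 = 9.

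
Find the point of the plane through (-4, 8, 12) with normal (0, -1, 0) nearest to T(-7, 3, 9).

(-7, 8, 9)

n = (0, -1, 0), |n|² = 1, and n·T − (-8) = 5.
t = 5/1 = 5, so the foot is T − t·n = (-7, 3, 9) − 5·(0, -1, 0) = (-7, 8, 9).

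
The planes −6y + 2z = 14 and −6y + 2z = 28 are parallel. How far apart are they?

With common normal n = (0, −6, 2) (|n| = 2√10), the distance is |14 − 28|/|n| = 14/(2√10) = 7/√10.

7√10/10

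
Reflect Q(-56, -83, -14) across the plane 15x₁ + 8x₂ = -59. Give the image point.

With n = (15, 8, 0), the signed offset is (n·Q − (-59))/|n|² = -1445/289 = -5.
Q' = Q − 2t·n = (-56, -83, -14) − (-10)·(15, 8, 0) = (94, -3, -14).

(94, -3, -14)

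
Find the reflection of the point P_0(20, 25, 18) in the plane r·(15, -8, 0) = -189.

(-10, 41, 18)

With n = (15, -8, 0), the signed offset is (n·P_0 − (-189))/|n|² = 289/289 = 1.
P_0' = P_0 − 2t·n = (20, 25, 18) − 2·(15, -8, 0) = (-10, 41, 18).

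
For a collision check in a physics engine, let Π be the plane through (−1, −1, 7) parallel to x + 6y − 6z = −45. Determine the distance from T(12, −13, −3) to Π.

Parallel planes share the normal n = (1, 6, −6); since (−1, −1, 7) lies on the plane, its equation is x + 6y − 6z = -49.
d = |1·12 + 6·(-13) + (-6)·(-3) − (-49)| / √(1 + 36 + 36) = |1| / √73 = √73/73.

1/√73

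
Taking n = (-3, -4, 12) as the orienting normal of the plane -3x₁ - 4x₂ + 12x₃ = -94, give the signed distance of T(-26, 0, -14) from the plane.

n·T − (-94) = 4.
|n| = 13, so the signed distance is 4/13.

4/13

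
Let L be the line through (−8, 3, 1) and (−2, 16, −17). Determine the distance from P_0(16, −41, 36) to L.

√1621

A direction vector is d = (6, 13, −18).
AP = (24, −44, 35), and AP × d = (337, 642, 576).
|AP × d|² = 857509 and |d|² = 529, so the distance is √(857509/529) = √1621.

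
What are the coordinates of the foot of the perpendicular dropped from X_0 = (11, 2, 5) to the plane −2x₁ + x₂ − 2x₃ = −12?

The perpendicular from X_0 has direction n = (−2, 1, −2): r = (11, 2, 5) + μ(−2, 1, −2).
Substitute into the plane: n·(X_0 + μn) = -12 gives -30 + 9μ = -12, so μ = 2.
Foot = (11, 2, 5) + 2·(−2, 1, −2) = (7, 4, 1).

(7, 4, 1)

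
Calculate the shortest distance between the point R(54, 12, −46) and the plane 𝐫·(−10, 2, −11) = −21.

Normal vector n = (−10, 2, −11), and n·(54, 12, −46) − (−21) = 11.
|n| = √(100 + 4 + 121) = 15, so the distance is |11|/15 = 11/15.

11/15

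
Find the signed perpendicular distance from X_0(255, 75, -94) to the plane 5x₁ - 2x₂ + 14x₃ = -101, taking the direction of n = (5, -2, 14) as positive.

n·X_0 − (-101) = -90.
|n| = 15, so the signed distance is -90/15 = -6.

-6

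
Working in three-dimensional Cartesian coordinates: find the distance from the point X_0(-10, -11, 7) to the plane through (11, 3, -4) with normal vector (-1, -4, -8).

The plane has equation n·(r − (11, 3, -4)) = 0, i.e. n·r = 9.
Then n·(-10, -11, 7) - 9 = -11.
|n| = √(1 + 16 + 64) = 9, so the distance is |-11|/9 = 11/9.

11/9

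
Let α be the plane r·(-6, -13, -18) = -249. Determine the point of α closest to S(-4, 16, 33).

n = (-6, -13, -18), |n|² = 529, and n·S − (-249) = -529.
t = -529/529 = -1, so the foot is S − t·n = (-4, 16, 33) − (-1)·(-6, -13, -18) = (-10, 3, 15).

(-10, 3, 15)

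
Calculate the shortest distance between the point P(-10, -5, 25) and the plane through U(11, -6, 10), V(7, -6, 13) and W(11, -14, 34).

UV = (-4, 0, 3) and UW = (0, -8, 24), so a normal is n = UV × UW = (24, 96, 32).
n = (24, 96, 32); n·P − 8 = 72; |n| = 104; distance = 72/104 = 9/13.

9/13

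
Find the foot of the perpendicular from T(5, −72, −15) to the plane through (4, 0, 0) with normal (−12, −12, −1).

The perpendicular from T has direction n = (−12, −12, −1): r = (5, −72, −15) + λ(−12, −12, −1).
Substitute into the plane: n·(T + λn) = -48 gives 819 + 289λ = -48, so λ = -3.
Foot = (5, −72, −15) + (-3)·(−12, −12, −1) = (41, −36, −12).

(41, -36, -12)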